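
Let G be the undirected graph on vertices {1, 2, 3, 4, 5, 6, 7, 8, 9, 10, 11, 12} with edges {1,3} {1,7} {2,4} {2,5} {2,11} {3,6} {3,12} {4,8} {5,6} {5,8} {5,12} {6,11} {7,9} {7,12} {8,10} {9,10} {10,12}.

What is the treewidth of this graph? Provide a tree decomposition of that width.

Treewidth 3.
Bags: B1 = {1, 7, 9, 10}  B2 = {1, 7, 10, 12}  B3 = {1, 3, 10, 12}  B4 = {3, 8, 10, 12}  B5 = {3, 5, 8, 12}  B6 = {3, 5, 6, 8}  B7 = {4, 5, 6, 8}  B8 = {2, 4, 5, 6}  B9 = {2, 4, 6, 11}
Tree: B1–B2, B2–B3, B3–B4, B4–B5, B5–B6, B6–B7, B7–B8, B8–B9

Each bag holds 4 vertices, so the decomposition has width 3, which upper-bounds the treewidth. For the lower bound: the 4 vertex sets {1,7,9}, {10}, {12}, {3,5,6,8} are disjoint, each induces a connected subgraph, and every pair is joined by at least one edge of G. Contracting each set to a single vertex therefore yields K_{4} as a minor, and since treewidth is minor-monotone, tw(G) ≥ tw(K_{4}) = 3. Therefore the treewidth is 3.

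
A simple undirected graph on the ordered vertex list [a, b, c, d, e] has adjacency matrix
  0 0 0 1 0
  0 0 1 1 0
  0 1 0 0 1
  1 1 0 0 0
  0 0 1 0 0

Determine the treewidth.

1

A width-1 tree decomposition is:
Bags: B1 = {a, d}  B2 = {b, d}  B3 = {b, c}  B4 = {c, e}
Tree: B1–B2, B2–B3, B3–B4
The largest bag has 2 vertices, giving width 1; this decomposition certifies tw(G) ≤ 1. Any graph with an edge has treewidth ≥ 1, and G has the edge a–d. Therefore the treewidth is 1.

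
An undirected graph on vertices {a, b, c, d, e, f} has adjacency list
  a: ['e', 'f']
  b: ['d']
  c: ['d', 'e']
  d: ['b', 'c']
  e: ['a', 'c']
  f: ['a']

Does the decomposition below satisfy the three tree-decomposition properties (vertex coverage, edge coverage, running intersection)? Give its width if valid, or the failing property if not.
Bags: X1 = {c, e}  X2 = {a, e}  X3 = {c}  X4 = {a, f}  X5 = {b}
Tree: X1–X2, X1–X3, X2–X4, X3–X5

A tree decomposition must satisfy three properties: every vertex lies in some bag; for every edge, both endpoints lie together in some bag; and for every vertex, the bags containing it form a connected subtree. Here vertex d appears in no bag, so the decomposition is invalid.

No — vertex d appears in no bag.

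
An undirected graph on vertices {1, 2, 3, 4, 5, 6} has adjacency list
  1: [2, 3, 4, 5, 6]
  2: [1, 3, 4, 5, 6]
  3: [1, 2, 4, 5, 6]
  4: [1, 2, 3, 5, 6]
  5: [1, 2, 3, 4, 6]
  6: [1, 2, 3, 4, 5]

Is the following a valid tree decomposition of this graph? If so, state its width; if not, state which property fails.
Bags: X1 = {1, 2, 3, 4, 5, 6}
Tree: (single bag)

Yes; width 5.

Every vertex of G appears in some bag (union = {1, 2, 3, 4, 5, 6}); every edge is covered by a bag; and for each vertex v the set of bags containing v is connected in the bag tree. The decomposition is therefore valid. The largest bag has 6 vertices, so the width is 5.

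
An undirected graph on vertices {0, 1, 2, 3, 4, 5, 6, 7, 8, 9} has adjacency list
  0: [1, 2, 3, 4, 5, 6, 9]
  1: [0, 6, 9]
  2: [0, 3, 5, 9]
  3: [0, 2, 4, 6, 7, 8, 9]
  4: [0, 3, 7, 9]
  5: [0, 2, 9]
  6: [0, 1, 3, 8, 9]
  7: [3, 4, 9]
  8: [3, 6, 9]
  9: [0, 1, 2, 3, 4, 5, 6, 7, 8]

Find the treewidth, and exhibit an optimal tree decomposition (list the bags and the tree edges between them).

Treewidth 3.
Bags: B1 = {0, 3, 6, 9}  B2 = {0, 3, 4, 9}  B3 = {3, 4, 7, 9}  B4 = {3, 6, 8, 9}  B5 = {0, 1, 6, 9}  B6 = {0, 2, 3, 9}  B7 = {0, 2, 5, 9}
Tree: B1–B2, B2–B3, B1–B4, B1–B5, B2–B6, B6–B7

Each bag holds 4 vertices, so the decomposition has width 3, which upper-bounds the treewidth. For the lower bound, the 4 vertices {0, 1, 6, 9} are pairwise adjacent, and any tree decomposition puts a clique entirely inside one bag — forcing width ≥ 3. Hence tw(G) = 3 exactly.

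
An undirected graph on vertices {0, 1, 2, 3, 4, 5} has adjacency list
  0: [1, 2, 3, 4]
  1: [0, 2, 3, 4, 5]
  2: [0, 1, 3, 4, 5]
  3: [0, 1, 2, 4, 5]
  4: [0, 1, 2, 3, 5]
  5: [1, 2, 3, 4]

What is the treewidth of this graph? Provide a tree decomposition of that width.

The largest bag has 5 vertices, giving width 4; this decomposition certifies tw(G) ≤ 4. For the lower bound, the 5 vertices {0, 1, 2, 3, 4} are pairwise adjacent, and any tree decomposition puts a clique entirely inside one bag — forcing width ≥ 4. Therefore the treewidth is 4.

Treewidth 4.
One such decomposition:
Bags: B1 = {0, 1, 2, 3, 4}  B2 = {1, 2, 3, 4, 5}
Tree: B1–B2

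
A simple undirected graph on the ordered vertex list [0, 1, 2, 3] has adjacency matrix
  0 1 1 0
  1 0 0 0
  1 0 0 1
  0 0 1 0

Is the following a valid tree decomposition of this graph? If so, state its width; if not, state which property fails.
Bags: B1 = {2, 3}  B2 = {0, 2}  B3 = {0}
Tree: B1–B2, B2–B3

No — vertex 1 appears in no bag.

A tree decomposition must satisfy three properties: every vertex lies in some bag; for every edge, both endpoints lie together in some bag; and for every vertex, the bags containing it form a connected subtree. Here vertex 1 appears in no bag, so the decomposition is invalid.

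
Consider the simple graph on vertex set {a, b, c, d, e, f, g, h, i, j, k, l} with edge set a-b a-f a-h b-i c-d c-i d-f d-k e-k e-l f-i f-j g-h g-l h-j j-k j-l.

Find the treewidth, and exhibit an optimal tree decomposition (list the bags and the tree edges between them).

Each bag holds 4 vertices, so the decomposition has width 3, which upper-bounds the treewidth. For the lower bound: the 4 vertex sets {b,c,i}, {a}, {f}, {d,h,j,k} are disjoint, each induces a connected subgraph, and every pair is joined by at least one edge of G. Contracting each set to a single vertex therefore yields K_{4} as a minor, and since treewidth is minor-monotone, tw(G) ≥ tw(K_{4}) = 3. Hence tw(G) = 3 exactly.

Treewidth 3.
One optimal decomposition is:
Bags: B1 = {a, b, c, i}  B2 = {a, c, f, i}  B3 = {a, c, d, f}  B4 = {a, d, f, h}  B5 = {d, f, h, j}  B6 = {d, h, j, k}  B7 = {g, h, j, k}  B8 = {g, j, k, l}  B9 = {e, g, k, l}
Tree: B1–B2, B2–B3, B3–B4, B4–B5, B5–B6, B6–B7, B7–B8, B8–B9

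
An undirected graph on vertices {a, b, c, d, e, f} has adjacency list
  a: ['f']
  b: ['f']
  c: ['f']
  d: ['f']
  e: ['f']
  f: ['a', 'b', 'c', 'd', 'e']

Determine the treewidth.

A width-1 tree decomposition is:
Bags: B1 = {a, f}  B2 = {e, f}  B3 = {b, f}  B4 = {d, f}  B5 = {c, f}
Tree: B1–B2, B2–B3, B2–B4, B4–B5
Each bag holds 2 vertices, so the decomposition has width 1, which upper-bounds the treewidth. G has an edge, so its treewidth is at least 1. Combining the bounds, tw(G) = 1.

1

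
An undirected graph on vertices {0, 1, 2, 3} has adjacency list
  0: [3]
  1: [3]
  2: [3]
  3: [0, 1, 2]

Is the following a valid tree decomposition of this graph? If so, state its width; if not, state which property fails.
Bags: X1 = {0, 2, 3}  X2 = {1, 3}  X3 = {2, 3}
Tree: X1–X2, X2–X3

A tree decomposition must satisfy three properties: every vertex lies in some bag; for every edge, both endpoints lie together in some bag; and for every vertex, the bags containing it form a connected subtree. Here bags containing vertex 2 are not connected in the tree, so the decomposition is invalid.

No — bags containing vertex 2 are not connected in the tree.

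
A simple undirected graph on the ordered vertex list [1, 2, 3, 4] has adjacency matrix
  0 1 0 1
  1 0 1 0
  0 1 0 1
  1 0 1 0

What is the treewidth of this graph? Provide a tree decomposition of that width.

Treewidth 2.
One such decomposition:
Bags: B1 = {1, 3, 4}  B2 = {1, 2, 3}
Tree: B1–B2

Each bag holds 3 vertices, so the decomposition has width 2, which upper-bounds the treewidth. The edges 1–4–3–2–1 form a cycle, so G is not a tree and its treewidth is at least 2. Therefore the treewidth is 2.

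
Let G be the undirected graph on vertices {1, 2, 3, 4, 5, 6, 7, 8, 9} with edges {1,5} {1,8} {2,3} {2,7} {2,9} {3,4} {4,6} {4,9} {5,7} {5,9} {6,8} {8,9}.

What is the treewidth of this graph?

3

A width-3 tree decomposition is:
Bags: B1 = {2, 3, 4, 7}  B2 = {2, 4, 7, 9}  B3 = {4, 5, 7, 9}  B4 = {4, 5, 6, 9}  B5 = {5, 6, 8, 9}  B6 = {1, 5, 6, 8}
Tree: B1–B2, B2–B3, B3–B4, B4–B5, B5–B6
The largest bag has 4 vertices, giving width 3; this decomposition certifies tw(G) ≤ 3. For the lower bound: the 4 vertex sets {2,3,7}, {4}, {9}, {1,5,6,8} are disjoint, each induces a connected subgraph, and every pair is joined by at least one edge of G. Contracting each set to a single vertex therefore yields K_{4} as a minor, and since treewidth is minor-monotone, tw(G) ≥ tw(K_{4}) = 3. Therefore the treewidth is 3.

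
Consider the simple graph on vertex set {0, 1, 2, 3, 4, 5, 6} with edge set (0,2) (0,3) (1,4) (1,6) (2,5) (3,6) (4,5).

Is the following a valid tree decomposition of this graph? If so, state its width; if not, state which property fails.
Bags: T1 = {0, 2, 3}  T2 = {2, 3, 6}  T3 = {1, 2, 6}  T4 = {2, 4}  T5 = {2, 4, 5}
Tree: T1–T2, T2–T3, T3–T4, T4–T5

A tree decomposition must satisfy three properties: every vertex lies in some bag; for every edge, both endpoints lie together in some bag; and for every vertex, the bags containing it form a connected subtree. Here edge (1,4) lies in no bag, so the decomposition is invalid.

No — edge (1,4) lies in no bag.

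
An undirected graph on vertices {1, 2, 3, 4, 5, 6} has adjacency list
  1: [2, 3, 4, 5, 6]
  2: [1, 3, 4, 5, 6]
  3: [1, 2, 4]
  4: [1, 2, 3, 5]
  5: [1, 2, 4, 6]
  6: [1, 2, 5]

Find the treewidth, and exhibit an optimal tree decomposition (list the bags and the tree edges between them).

Every bag has size at most 4, so the width is 4 − 1 = 3 and tw(G) ≤ 3. On the other hand G contains the 4-clique {1, 2, 3, 4}. A clique must lie in a single bag of any decomposition, so no decomposition can have width below 3. Hence tw(G) = 3 exactly.

Treewidth 3.
One such decomposition:
Bags: B1 = {1, 2, 4, 5}  B2 = {1, 2, 5, 6}  B3 = {1, 2, 3, 4}
Tree: B1–B2, B1–B3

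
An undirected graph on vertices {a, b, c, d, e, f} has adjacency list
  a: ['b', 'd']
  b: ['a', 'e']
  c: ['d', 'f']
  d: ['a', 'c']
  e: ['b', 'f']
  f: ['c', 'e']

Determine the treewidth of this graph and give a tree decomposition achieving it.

Treewidth 2.
One optimal decomposition is:
Bags: B1 = {b, e, f}  B2 = {a, b, f}  B3 = {a, d, f}  B4 = {c, d, f}
Tree: B1–B2, B2–B3, B3–B4

Each bag holds 3 vertices, so the decomposition has width 2, which upper-bounds the treewidth. The edges f–e–b–a–d–c–f form a cycle, so G is not a tree and its treewidth is at least 2. Therefore the treewidth is 2.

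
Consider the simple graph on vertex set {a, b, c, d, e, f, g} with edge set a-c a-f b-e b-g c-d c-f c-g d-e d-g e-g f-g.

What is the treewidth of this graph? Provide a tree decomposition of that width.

Treewidth 2.
One such decomposition:
Bags: B1 = {c, f, g}  B2 = {c, d, g}  B3 = {d, e, g}  B4 = {b, e, g}  B5 = {a, c, f}
Tree: B1–B2, B2–B3, B3–B4, B1–B5

Every bag has size at most 3, so the width is 3 − 1 = 2 and tw(G) ≤ 2. On the other hand G contains the 3-clique {d, e, g}. A clique must lie in a single bag of any decomposition, so no decomposition can have width below 2. Combining the bounds, tw(G) = 2.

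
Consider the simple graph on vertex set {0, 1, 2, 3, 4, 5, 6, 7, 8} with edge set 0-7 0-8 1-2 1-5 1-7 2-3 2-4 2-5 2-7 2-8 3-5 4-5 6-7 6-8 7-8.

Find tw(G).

2

A width-2 tree decomposition is:
Bags: B1 = {1, 2, 5}  B2 = {1, 2, 7}  B3 = {2, 7, 8}  B4 = {0, 7, 8}  B5 = {2, 4, 5}  B6 = {6, 7, 8}  B7 = {2, 3, 5}
Tree: B1–B2, B2–B3, B3–B4, B1–B5, B4–B6, B1–B7
Every bag has size at most 3, so the width is 3 − 1 = 2 and tw(G) ≤ 2. On the other hand G contains the 3-clique {0, 7, 8}. A clique must lie in a single bag of any decomposition, so no decomposition can have width below 2. Hence tw(G) = 2 exactly.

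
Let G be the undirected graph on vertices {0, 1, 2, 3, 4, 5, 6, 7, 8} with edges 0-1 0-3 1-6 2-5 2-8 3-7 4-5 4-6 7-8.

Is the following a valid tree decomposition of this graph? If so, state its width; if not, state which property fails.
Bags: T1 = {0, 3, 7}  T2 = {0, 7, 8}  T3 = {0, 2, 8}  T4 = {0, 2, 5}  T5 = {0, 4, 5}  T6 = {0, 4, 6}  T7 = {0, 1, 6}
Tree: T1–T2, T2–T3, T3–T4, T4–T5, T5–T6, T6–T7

Yes; width 2.

Checking the three conditions: (i) the bags cover all of {0, 1, 2, 3, 4, 5, 6, 7, 8}; (ii) for each edge, some bag contains both endpoints; (iii) the bags containing any fixed vertex form a subtree. All hold, so the decomposition is valid with width 3 − 1 = 2.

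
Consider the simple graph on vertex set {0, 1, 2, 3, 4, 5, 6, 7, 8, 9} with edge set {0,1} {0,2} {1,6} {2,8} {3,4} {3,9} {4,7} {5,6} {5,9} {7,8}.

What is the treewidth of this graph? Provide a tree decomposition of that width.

Each bag holds 3 vertices, so the decomposition has width 2, which upper-bounds the treewidth. The edges 8–7–4–3–9–5–6–1–0–2–8 form a cycle, so G is not a tree and its treewidth is at least 2. Combining the bounds, tw(G) = 2.

Treewidth 2.
Bags: B1 = {4, 7, 8}  B2 = {3, 4, 8}  B3 = {3, 8, 9}  B4 = {5, 8, 9}  B5 = {5, 6, 8}  B6 = {1, 6, 8}  B7 = {0, 1, 8}  B8 = {0, 2, 8}
Tree: B1–B2, B2–B3, B3–B4, B4–B5, B5–B6, B6–B7, B7–B8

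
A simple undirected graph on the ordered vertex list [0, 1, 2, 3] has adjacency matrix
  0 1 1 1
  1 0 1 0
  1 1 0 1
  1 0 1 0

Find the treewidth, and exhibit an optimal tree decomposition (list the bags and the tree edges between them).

Treewidth 2.
Bags: B1 = {0, 1, 2}  B2 = {0, 2, 3}
Tree: B1–B2

Each bag holds 3 vertices, so the decomposition has width 2, which upper-bounds the treewidth. Conversely, {0, 1, 2} is a clique of size 3, and the vertices of any clique must share a bag in every tree decomposition; so some bag has ≥ 3 vertices and tw(G) ≥ 2. The upper and lower bounds meet at 2, so that is the treewidth.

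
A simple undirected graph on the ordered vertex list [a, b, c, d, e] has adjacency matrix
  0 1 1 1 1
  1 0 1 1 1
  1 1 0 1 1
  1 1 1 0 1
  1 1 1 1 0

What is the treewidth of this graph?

4

A width-4 tree decomposition is:
Bags: B1 = {a, b, c, d, e}
Tree: (single bag)
With just one bag of size 5, the width is 5 − 1 = 4, so tw(G) ≤ 4. On the other hand G contains the 5-clique {a, b, c, d, e}. A clique must lie in a single bag of any decomposition, so no decomposition can have width below 4. Therefore the treewidth is 4.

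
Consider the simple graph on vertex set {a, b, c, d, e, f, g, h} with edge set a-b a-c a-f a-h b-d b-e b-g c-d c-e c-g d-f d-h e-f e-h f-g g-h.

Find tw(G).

4

A width-4 tree decomposition is:
Bags: B1 = {a, d, e, f, g}  B2 = {a, c, d, e, g}  B3 = {a, b, d, e, g}  B4 = {a, d, e, g, h}
Tree: B1–B2, B2–B3, B3–B4
Every bag has size at most 5, so the width is 5 − 1 = 4 and tw(G) ≤ 4. For the lower bound: the 5 vertex sets {a,f}, {c,g}, {b,e}, {d}, {h} are disjoint, each induces a connected subgraph, and every pair is joined by at least one edge of G. Contracting each set to a single vertex therefore yields K_{5} as a minor, and since treewidth is minor-monotone, tw(G) ≥ tw(K_{5}) = 4. Combining the bounds, tw(G) = 4.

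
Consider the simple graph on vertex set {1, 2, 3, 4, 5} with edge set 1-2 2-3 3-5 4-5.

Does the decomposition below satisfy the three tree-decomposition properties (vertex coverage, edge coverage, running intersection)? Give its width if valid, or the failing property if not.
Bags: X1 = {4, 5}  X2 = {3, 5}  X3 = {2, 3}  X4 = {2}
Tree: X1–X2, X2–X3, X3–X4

A tree decomposition must satisfy three properties: every vertex lies in some bag; for every edge, both endpoints lie together in some bag; and for every vertex, the bags containing it form a connected subtree. Here vertex 1 appears in no bag, so the decomposition is invalid.

No — vertex 1 appears in no bag.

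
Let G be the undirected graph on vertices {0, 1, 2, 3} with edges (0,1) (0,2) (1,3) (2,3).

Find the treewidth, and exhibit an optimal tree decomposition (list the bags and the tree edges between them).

Every bag has size at most 3, so the width is 3 − 1 = 2 and tw(G) ≤ 2. Since 2–0–1–3–2 is a cycle in G, G is not acyclic. Forests are exactly the graphs of treewidth ≤ 1, so tw(G) ≥ 2. Hence tw(G) = 2 exactly.

Treewidth 2.
Bags: B1 = {0, 1, 2}  B2 = {1, 2, 3}
Tree: B1–B2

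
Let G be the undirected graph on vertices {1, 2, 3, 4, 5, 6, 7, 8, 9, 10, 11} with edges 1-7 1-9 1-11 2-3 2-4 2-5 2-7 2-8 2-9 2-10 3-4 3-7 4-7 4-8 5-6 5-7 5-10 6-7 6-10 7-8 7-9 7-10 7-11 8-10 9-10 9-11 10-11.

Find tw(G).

3

A width-3 tree decomposition is:
Bags: B1 = {2, 4, 7, 8}  B2 = {2, 7, 8, 10}  B3 = {2, 7, 9, 10}  B4 = {7, 9, 10, 11}  B5 = {2, 5, 7, 10}  B6 = {2, 3, 4, 7}  B7 = {5, 6, 7, 10}  B8 = {1, 7, 9, 11}
Tree: B1–B2, B2–B3, B3–B4, B3–B5, B1–B6, B5–B7, B4–B8
The largest bag has 4 vertices, giving width 3; this decomposition certifies tw(G) ≤ 3. On the other hand G contains the 4-clique {1, 7, 9, 11}. A clique must lie in a single bag of any decomposition, so no decomposition can have width below 3. Therefore the treewidth is 3.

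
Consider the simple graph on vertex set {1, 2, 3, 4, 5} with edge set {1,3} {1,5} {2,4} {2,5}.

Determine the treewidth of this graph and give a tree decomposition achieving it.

Each bag holds 2 vertices, so the decomposition has width 1, which upper-bounds the treewidth. G has an edge, so its treewidth is at least 1. Combining the bounds, tw(G) = 1.

Treewidth 1.
One optimal decomposition is:
Bags: B1 = {1, 3}  B2 = {1, 5}  B3 = {2, 5}  B4 = {2, 4}
Tree: B1–B2, B2–B3, B3–B4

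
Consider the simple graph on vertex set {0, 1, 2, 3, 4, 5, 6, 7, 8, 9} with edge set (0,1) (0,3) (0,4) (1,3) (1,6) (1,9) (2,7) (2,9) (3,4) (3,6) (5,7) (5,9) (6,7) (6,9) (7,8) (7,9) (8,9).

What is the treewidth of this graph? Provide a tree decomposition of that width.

Treewidth 2.
Bags: B1 = {1, 6, 9}  B2 = {1, 3, 6}  B3 = {6, 7, 9}  B4 = {0, 1, 3}  B5 = {7, 8, 9}  B6 = {0, 3, 4}  B7 = {2, 7, 9}  B8 = {5, 7, 9}
Tree: B1–B2, B1–B3, B2–B4, B3–B5, B4–B6, B3–B7, B7–B8

Every bag has size at most 3, so the width is 3 − 1 = 2 and tw(G) ≤ 2. Conversely, {0, 1, 3} is a clique of size 3, and the vertices of any clique must share a bag in every tree decomposition; so some bag has ≥ 3 vertices and tw(G) ≥ 2. Hence tw(G) = 2 exactly.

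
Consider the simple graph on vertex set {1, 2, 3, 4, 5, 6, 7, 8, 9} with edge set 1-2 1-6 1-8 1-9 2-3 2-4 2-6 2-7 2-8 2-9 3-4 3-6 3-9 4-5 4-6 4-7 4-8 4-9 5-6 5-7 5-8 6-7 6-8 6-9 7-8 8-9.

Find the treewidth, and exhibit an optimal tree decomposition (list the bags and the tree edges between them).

Each bag holds 5 vertices, so the decomposition has width 4, which upper-bounds the treewidth. Conversely, {1, 2, 6, 8, 9} is a clique of size 5, and the vertices of any clique must share a bag in every tree decomposition; so some bag has ≥ 5 vertices and tw(G) ≥ 4. Hence tw(G) = 4 exactly.

Treewidth 4.
One such decomposition:
Bags: B1 = {1, 2, 6, 8, 9}  B2 = {2, 4, 6, 8, 9}  B3 = {2, 4, 6, 7, 8}  B4 = {4, 5, 6, 7, 8}  B5 = {2, 3, 4, 6, 9}
Tree: B1–B2, B2–B3, B3–B4, B2–B5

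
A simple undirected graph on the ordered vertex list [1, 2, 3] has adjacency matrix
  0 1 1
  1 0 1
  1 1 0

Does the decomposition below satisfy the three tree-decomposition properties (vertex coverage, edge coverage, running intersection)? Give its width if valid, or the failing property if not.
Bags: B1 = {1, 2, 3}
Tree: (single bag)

Yes; width 2.

Vertex coverage: the bags together contain {1, 2, 3}, the full vertex set. Edge coverage: each edge of G has both endpoints in at least one bag. Running intersection: for every vertex, the bags containing it form a connected subtree. All three properties hold, so this is a valid tree decomposition of width max|bag| − 1 = 2, and hence tw(G) ≤ 2.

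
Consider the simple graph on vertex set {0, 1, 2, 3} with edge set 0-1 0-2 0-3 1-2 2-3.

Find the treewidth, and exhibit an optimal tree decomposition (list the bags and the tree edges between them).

Treewidth 2.
Bags: B1 = {0, 1, 2}  B2 = {0, 2, 3}
Tree: B1–B2

The largest bag has 3 vertices, giving width 2; this decomposition certifies tw(G) ≤ 2. For the lower bound, the 3 vertices {0, 1, 2} are pairwise adjacent, and any tree decomposition puts a clique entirely inside one bag — forcing width ≥ 2. Hence tw(G) = 2 exactly.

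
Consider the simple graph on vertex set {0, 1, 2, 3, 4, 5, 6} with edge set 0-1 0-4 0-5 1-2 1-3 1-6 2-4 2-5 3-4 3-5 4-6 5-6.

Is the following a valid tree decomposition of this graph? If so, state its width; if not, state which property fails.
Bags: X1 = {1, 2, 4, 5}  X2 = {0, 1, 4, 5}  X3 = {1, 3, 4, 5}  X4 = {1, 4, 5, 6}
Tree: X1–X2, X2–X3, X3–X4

Vertex coverage: the bags together contain {0, 1, 2, 3, 4, 5, 6}, the full vertex set. Edge coverage: each edge of G has both endpoints in at least one bag. Running intersection: for every vertex, the bags containing it form a connected subtree. All three properties hold, so this is a valid tree decomposition of width max|bag| − 1 = 3, and hence tw(G) ≤ 3.

Yes; width 3.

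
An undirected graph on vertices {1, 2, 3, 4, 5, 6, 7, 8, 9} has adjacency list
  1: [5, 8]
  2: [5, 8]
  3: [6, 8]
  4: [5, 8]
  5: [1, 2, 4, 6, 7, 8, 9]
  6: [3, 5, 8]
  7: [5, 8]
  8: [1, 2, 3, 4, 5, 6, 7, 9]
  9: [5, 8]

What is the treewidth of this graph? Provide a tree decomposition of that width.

The largest bag has 3 vertices, giving width 2; this decomposition certifies tw(G) ≤ 2. On the other hand G contains the 3-clique {3, 6, 8}. A clique must lie in a single bag of any decomposition, so no decomposition can have width below 2. Combining the bounds, tw(G) = 2.

Treewidth 2.
Bags: B1 = {5, 7, 8}  B2 = {4, 5, 8}  B3 = {5, 6, 8}  B4 = {2, 5, 8}  B5 = {5, 8, 9}  B6 = {3, 6, 8}  B7 = {1, 5, 8}
Tree: B1–B2, B2–B3, B3–B4, B2–B5, B3–B6, B3–B7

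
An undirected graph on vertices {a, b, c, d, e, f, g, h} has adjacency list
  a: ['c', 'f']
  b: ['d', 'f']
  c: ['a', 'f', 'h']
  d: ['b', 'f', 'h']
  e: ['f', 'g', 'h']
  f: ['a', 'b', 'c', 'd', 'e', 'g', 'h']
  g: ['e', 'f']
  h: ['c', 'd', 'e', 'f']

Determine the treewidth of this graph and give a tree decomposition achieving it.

Every bag has size at most 3, so the width is 3 − 1 = 2 and tw(G) ≤ 2. For the lower bound, the 3 vertices {e, f, g} are pairwise adjacent, and any tree decomposition puts a clique entirely inside one bag — forcing width ≥ 2. The upper and lower bounds meet at 2, so that is the treewidth.

Treewidth 2.
Bags: B1 = {a, c, f}  B2 = {c, f, h}  B3 = {d, f, h}  B4 = {b, d, f}  B5 = {e, f, h}  B6 = {e, f, g}
Tree: B1–B2, B2–B3, B3–B4, B3–B5, B5–B6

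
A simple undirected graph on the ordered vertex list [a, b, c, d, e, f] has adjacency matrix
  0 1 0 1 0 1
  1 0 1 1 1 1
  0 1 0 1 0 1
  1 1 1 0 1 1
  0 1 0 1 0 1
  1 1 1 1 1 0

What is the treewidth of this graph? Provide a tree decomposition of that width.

The largest bag has 4 vertices, giving width 3; this decomposition certifies tw(G) ≤ 3. On the other hand G contains the 4-clique {b, d, e, f}. A clique must lie in a single bag of any decomposition, so no decomposition can have width below 3. Hence tw(G) = 3 exactly.

Treewidth 3.
Bags: B1 = {b, d, e, f}  B2 = {b, c, d, f}  B3 = {a, b, d, f}
Tree: B1–B2, B2–B3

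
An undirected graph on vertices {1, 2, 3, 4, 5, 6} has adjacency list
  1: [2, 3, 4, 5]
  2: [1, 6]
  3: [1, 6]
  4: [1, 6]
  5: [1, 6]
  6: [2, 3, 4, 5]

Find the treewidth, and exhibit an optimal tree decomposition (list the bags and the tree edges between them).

Every bag has size at most 3, so the width is 3 − 1 = 2 and tw(G) ≤ 2. The edges 6–5–1–2–6 form a cycle, so G is not a tree and its treewidth is at least 2. The upper and lower bounds meet at 2, so that is the treewidth.

Treewidth 2.
One optimal decomposition is:
Bags: B1 = {1, 5, 6}  B2 = {1, 2, 6}  B3 = {1, 3, 6}  B4 = {1, 4, 6}
Tree: B1–B2, B2–B3, B3–B4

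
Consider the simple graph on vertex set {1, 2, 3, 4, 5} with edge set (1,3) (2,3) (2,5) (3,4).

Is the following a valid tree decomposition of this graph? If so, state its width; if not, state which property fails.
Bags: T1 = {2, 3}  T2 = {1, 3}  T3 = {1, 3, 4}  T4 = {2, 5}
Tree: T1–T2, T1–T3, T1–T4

No — bags containing vertex 1 are not connected in the tree.

A tree decomposition must satisfy three properties: every vertex lies in some bag; for every edge, both endpoints lie together in some bag; and for every vertex, the bags containing it form a connected subtree. Here bags containing vertex 1 are not connected in the tree, so the decomposition is invalid.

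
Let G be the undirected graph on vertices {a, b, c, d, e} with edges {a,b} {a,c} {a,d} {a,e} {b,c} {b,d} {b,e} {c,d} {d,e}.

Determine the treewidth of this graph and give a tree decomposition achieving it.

Treewidth 3.
One such decomposition:
Bags: B1 = {a, b, c, d}  B2 = {a, b, d, e}
Tree: B1–B2

Each bag holds 4 vertices, so the decomposition has width 3, which upper-bounds the treewidth. Conversely, {a, b, d, e} is a clique of size 4, and the vertices of any clique must share a bag in every tree decomposition; so some bag has ≥ 4 vertices and tw(G) ≥ 3. Hence tw(G) = 3 exactly.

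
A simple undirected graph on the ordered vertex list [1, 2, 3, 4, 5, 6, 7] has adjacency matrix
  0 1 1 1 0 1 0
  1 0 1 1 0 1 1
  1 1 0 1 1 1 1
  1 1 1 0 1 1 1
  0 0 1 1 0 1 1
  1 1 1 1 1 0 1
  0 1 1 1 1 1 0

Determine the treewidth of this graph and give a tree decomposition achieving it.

Treewidth 4.
One such decomposition:
Bags: B1 = {2, 3, 4, 6, 7}  B2 = {1, 2, 3, 4, 6}  B3 = {3, 4, 5, 6, 7}
Tree: B1–B2, B1–B3

Every bag has size at most 5, so the width is 5 − 1 = 4 and tw(G) ≤ 4. On the other hand G contains the 5-clique {1, 2, 3, 4, 6}. A clique must lie in a single bag of any decomposition, so no decomposition can have width below 4. Therefore the treewidth is 4.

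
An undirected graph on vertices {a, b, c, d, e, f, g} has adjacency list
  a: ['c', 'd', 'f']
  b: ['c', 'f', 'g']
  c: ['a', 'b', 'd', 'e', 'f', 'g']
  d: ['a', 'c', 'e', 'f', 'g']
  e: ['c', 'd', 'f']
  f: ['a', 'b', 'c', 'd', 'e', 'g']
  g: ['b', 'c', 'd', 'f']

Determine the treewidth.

A width-3 tree decomposition is:
Bags: B1 = {b, c, f, g}  B2 = {c, d, f, g}  B3 = {a, c, d, f}  B4 = {c, d, e, f}
Tree: B1–B2, B2–B3, B2–B4
Each bag holds 4 vertices, so the decomposition has width 3, which upper-bounds the treewidth. For the lower bound, the 4 vertices {c, d, f, g} are pairwise adjacent, and any tree decomposition puts a clique entirely inside one bag — forcing width ≥ 3. Hence tw(G) = 3 exactly.

3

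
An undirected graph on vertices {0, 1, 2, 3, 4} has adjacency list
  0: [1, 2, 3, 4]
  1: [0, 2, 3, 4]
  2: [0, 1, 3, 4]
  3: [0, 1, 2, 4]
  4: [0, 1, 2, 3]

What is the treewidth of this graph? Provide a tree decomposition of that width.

Treewidth 4.
One such decomposition:
Bags: B1 = {0, 1, 2, 3, 4}
Tree: (single bag)

With just one bag of size 5, the width is 5 − 1 = 4, so tw(G) ≤ 4. For the lower bound, the 5 vertices {0, 1, 2, 3, 4} are pairwise adjacent, and any tree decomposition puts a clique entirely inside one bag — forcing width ≥ 4. The upper and lower bounds meet at 4, so that is the treewidth.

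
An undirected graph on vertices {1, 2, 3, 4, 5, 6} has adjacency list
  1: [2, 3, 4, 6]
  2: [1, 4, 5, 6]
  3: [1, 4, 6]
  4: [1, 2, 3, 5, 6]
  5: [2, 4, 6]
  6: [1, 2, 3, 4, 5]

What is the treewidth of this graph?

A width-3 tree decomposition is:
Bags: B1 = {1, 3, 4, 6}  B2 = {1, 2, 4, 6}  B3 = {2, 4, 5, 6}
Tree: B1–B2, B2–B3
Each bag holds 4 vertices, so the decomposition has width 3, which upper-bounds the treewidth. Conversely, {1, 2, 4, 6} is a clique of size 4, and the vertices of any clique must share a bag in every tree decomposition; so some bag has ≥ 4 vertices and tw(G) ≥ 3. The upper and lower bounds meet at 3, so that is the treewidth.

3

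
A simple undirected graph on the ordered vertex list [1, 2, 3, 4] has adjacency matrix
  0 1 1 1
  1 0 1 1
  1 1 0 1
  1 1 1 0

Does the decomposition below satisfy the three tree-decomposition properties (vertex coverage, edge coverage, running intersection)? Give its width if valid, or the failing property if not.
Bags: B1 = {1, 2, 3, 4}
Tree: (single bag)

Checking the three conditions: (i) the bags cover all of {1, 2, 3, 4}; (ii) for each edge, some bag contains both endpoints; (iii) the bags containing any fixed vertex form a subtree. All hold, so the decomposition is valid with width 4 − 1 = 3.

Yes; width 3.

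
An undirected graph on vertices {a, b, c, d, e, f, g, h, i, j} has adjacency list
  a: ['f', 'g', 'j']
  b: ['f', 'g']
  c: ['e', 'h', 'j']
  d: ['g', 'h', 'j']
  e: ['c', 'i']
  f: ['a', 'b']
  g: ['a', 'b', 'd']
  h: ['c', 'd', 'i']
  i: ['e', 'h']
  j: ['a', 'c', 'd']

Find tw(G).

A width-2 tree decomposition is:
Bags: B1 = {b, f, g}  B2 = {a, f, g}  B3 = {a, d, g}  B4 = {a, d, j}  B5 = {d, h, j}  B6 = {c, h, j}  B7 = {c, h, i}  B8 = {c, e, i}
Tree: B1–B2, B2–B3, B3–B4, B4–B5, B5–B6, B6–B7, B7–B8
Each bag holds 3 vertices, so the decomposition has width 2, which upper-bounds the treewidth. The edges b–f–a–g–b form a cycle, so G is not a tree and its treewidth is at least 2. The upper and lower bounds meet at 2, so that is the treewidth.

2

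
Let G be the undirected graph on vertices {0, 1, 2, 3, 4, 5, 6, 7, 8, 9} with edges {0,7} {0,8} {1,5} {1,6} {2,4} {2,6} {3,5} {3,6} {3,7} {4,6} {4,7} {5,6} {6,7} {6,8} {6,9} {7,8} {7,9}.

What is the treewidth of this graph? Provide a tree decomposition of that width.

Treewidth 2.
One optimal decomposition is:
Bags: B1 = {4, 6, 7}  B2 = {2, 4, 6}  B3 = {3, 6, 7}  B4 = {3, 5, 6}  B5 = {6, 7, 8}  B6 = {1, 5, 6}  B7 = {0, 7, 8}  B8 = {6, 7, 9}
Tree: B1–B2, B1–B3, B3–B4, B1–B5, B4–B6, B5–B7, B5–B8

The largest bag has 3 vertices, giving width 2; this decomposition certifies tw(G) ≤ 2. Conversely, {0, 7, 8} is a clique of size 3, and the vertices of any clique must share a bag in every tree decomposition; so some bag has ≥ 3 vertices and tw(G) ≥ 2. The upper and lower bounds meet at 2, so that is the treewidth.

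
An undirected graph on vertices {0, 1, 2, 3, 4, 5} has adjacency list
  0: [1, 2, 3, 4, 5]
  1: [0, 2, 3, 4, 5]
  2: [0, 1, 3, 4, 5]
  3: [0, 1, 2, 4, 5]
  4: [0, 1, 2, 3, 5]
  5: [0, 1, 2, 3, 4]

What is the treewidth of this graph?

A width-5 tree decomposition is:
Bags: B1 = {0, 1, 2, 3, 4, 5}
Tree: (single bag)
A single bag containing all 6 vertices is trivially a valid decomposition of width 5. On the other hand G contains the 6-clique {0, 1, 2, 3, 4, 5}. A clique must lie in a single bag of any decomposition, so no decomposition can have width below 5. The upper and lower bounds meet at 5, so that is the treewidth.

5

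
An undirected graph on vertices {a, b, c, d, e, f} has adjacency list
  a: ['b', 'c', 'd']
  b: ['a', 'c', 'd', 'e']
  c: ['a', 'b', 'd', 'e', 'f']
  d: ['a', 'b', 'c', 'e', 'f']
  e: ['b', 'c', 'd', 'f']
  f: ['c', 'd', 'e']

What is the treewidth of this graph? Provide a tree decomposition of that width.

The largest bag has 4 vertices, giving width 3; this decomposition certifies tw(G) ≤ 3. Conversely, {c, d, e, f} is a clique of size 4, and the vertices of any clique must share a bag in every tree decomposition; so some bag has ≥ 4 vertices and tw(G) ≥ 3. The upper and lower bounds meet at 3, so that is the treewidth.

Treewidth 3.
Bags: B1 = {a, b, c, d}  B2 = {b, c, d, e}  B3 = {c, d, e, f}
Tree: B1–B2, B2–B3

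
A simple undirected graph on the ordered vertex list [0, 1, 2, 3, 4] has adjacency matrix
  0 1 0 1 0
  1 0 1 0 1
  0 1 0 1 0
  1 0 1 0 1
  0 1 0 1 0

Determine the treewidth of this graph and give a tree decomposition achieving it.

The largest bag has 3 vertices, giving width 2; this decomposition certifies tw(G) ≤ 2. Since 3–4–1–2–3 is a cycle in G, G is not acyclic. Forests are exactly the graphs of treewidth ≤ 1, so tw(G) ≥ 2. Combining the bounds, tw(G) = 2.

Treewidth 2.
Bags: B1 = {1, 3, 4}  B2 = {1, 2, 3}  B3 = {0, 1, 3}
Tree: B1–B2, B2–B3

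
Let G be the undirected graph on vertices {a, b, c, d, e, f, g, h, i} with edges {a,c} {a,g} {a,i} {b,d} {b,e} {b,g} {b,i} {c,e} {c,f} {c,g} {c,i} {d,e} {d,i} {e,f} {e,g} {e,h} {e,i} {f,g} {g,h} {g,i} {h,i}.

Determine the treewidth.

A width-3 tree decomposition is:
Bags: B1 = {b, e, g, i}  B2 = {b, d, e, i}  B3 = {e, g, h, i}  B4 = {c, e, g, i}  B5 = {a, c, g, i}  B6 = {c, e, f, g}
Tree: B1–B2, B1–B3, B3–B4, B4–B5, B4–B6
Every bag has size at most 4, so the width is 4 − 1 = 3 and tw(G) ≤ 3. For the lower bound, the 4 vertices {b, d, e, i} are pairwise adjacent, and any tree decomposition puts a clique entirely inside one bag — forcing width ≥ 3. The upper and lower bounds meet at 3, so that is the treewidth.

3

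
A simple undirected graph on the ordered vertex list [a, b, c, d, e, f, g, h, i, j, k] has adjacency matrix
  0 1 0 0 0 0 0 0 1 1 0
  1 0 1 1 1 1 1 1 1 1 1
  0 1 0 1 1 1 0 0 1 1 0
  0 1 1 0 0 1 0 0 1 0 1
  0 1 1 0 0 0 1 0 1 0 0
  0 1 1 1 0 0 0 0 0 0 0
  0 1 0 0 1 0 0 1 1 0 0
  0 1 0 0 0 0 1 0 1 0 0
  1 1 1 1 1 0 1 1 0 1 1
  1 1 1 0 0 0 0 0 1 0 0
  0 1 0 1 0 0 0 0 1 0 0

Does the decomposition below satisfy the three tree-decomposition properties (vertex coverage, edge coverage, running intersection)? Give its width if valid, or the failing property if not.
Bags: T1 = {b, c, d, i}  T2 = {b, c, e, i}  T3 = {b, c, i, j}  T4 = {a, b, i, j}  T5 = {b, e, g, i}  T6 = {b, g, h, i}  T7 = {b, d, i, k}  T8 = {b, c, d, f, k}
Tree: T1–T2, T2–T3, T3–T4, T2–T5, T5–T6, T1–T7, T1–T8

No — bags containing vertex k are not connected in the tree.

A tree decomposition must satisfy three properties: every vertex lies in some bag; for every edge, both endpoints lie together in some bag; and for every vertex, the bags containing it form a connected subtree. Here bags containing vertex k are not connected in the tree, so the decomposition is invalid.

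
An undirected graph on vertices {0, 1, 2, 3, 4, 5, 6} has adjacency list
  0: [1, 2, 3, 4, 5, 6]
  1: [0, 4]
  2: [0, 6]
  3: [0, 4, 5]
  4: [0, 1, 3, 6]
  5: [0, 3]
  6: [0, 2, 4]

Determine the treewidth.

2

A width-2 tree decomposition is:
Bags: B1 = {0, 4, 6}  B2 = {0, 3, 4}  B3 = {0, 2, 6}  B4 = {0, 3, 5}  B5 = {0, 1, 4}
Tree: B1–B2, B1–B3, B2–B4, B1–B5
Each bag holds 3 vertices, so the decomposition has width 2, which upper-bounds the treewidth. On the other hand G contains the 3-clique {0, 2, 6}. A clique must lie in a single bag of any decomposition, so no decomposition can have width below 2. Therefore the treewidth is 2.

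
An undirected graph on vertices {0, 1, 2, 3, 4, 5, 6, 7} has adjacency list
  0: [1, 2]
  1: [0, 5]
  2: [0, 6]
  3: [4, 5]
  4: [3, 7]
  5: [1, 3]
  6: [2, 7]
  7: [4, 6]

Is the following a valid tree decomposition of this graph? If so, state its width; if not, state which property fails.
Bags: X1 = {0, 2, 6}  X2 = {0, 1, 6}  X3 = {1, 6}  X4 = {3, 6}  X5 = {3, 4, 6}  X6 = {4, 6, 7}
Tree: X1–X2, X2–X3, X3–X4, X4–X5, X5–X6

No — vertex 5 appears in no bag.

A tree decomposition must satisfy three properties: every vertex lies in some bag; for every edge, both endpoints lie together in some bag; and for every vertex, the bags containing it form a connected subtree. Here vertex 5 appears in no bag, so the decomposition is invalid.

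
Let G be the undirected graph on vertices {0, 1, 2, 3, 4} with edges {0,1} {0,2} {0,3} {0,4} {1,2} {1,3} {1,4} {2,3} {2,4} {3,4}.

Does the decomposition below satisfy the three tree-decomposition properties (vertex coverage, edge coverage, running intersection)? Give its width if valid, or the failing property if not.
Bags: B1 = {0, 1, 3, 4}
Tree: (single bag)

No — vertex 2 appears in no bag.

A tree decomposition must satisfy three properties: every vertex lies in some bag; for every edge, both endpoints lie together in some bag; and for every vertex, the bags containing it form a connected subtree. Here vertex 2 appears in no bag, so the decomposition is invalid.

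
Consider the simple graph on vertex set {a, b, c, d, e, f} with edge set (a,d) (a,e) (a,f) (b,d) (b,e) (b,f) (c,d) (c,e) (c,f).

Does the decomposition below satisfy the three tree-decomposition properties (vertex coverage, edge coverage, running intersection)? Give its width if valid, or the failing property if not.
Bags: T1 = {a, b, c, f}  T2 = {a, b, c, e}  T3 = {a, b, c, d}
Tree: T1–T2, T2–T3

Vertex coverage: the bags together contain {a, b, c, d, e, f}, the full vertex set. Edge coverage: each edge of G has both endpoints in at least one bag. Running intersection: for every vertex, the bags containing it form a connected subtree. All three properties hold, so this is a valid tree decomposition of width max|bag| − 1 = 3, and hence tw(G) ≤ 3.

Yes; width 3.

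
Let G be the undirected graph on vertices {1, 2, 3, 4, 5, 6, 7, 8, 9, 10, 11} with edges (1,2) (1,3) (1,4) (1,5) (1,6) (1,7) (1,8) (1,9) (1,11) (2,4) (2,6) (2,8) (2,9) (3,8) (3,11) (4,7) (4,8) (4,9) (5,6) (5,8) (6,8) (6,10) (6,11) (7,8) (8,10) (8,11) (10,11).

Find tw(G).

A width-3 tree decomposition is:
Bags: B1 = {1, 2, 6, 8}  B2 = {1, 2, 4, 8}  B3 = {1, 5, 6, 8}  B4 = {1, 6, 8, 11}  B5 = {1, 3, 8, 11}  B6 = {1, 4, 7, 8}  B7 = {1, 2, 4, 9}  B8 = {6, 8, 10, 11}
Tree: B1–B2, B1–B3, B1–B4, B4–B5, B2–B6, B2–B7, B4–B8
Every bag has size at most 4, so the width is 4 − 1 = 3 and tw(G) ≤ 3. On the other hand G contains the 4-clique {1, 3, 8, 11}. A clique must lie in a single bag of any decomposition, so no decomposition can have width below 3. Hence tw(G) = 3 exactly.

3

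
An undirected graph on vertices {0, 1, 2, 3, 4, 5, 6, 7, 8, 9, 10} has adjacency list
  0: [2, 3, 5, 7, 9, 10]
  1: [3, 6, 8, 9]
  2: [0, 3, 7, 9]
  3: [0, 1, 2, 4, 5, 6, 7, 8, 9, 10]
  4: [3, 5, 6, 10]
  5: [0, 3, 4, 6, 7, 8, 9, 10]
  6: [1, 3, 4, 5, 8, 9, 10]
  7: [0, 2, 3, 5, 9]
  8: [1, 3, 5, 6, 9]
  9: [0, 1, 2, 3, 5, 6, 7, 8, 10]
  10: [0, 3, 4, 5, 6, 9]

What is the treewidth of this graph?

A width-4 tree decomposition is:
Bags: B1 = {3, 4, 5, 6, 10}  B2 = {3, 5, 6, 9, 10}  B3 = {0, 3, 5, 9, 10}  B4 = {0, 3, 5, 7, 9}  B5 = {0, 2, 3, 7, 9}  B6 = {3, 5, 6, 8, 9}  B7 = {1, 3, 6, 8, 9}
Tree: B1–B2, B2–B3, B3–B4, B4–B5, B2–B6, B6–B7
Every bag has size at most 5, so the width is 5 − 1 = 4 and tw(G) ≤ 4. For the lower bound, the 5 vertices {1, 3, 6, 8, 9} are pairwise adjacent, and any tree decomposition puts a clique entirely inside one bag — forcing width ≥ 4. Therefore the treewidth is 4.

4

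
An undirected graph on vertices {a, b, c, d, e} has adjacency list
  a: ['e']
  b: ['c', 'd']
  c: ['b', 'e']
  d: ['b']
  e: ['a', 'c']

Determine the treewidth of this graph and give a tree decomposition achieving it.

The largest bag has 2 vertices, giving width 1; this decomposition certifies tw(G) ≤ 1. Any graph with an edge has treewidth ≥ 1, and G has the edge d–b. Therefore the treewidth is 1.

Treewidth 1.
One optimal decomposition is:
Bags: B1 = {b, d}  B2 = {b, c}  B3 = {c, e}  B4 = {a, e}
Tree: B1–B2, B2–B3, B3–B4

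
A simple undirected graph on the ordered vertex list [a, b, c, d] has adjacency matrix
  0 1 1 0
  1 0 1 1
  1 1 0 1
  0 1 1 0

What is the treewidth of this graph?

A width-2 tree decomposition is:
Bags: B1 = {b, c, d}  B2 = {a, b, c}
Tree: B1–B2
The largest bag has 3 vertices, giving width 2; this decomposition certifies tw(G) ≤ 2. For the lower bound, the 3 vertices {b, c, d} are pairwise adjacent, and any tree decomposition puts a clique entirely inside one bag — forcing width ≥ 2. Therefore the treewidth is 2.

2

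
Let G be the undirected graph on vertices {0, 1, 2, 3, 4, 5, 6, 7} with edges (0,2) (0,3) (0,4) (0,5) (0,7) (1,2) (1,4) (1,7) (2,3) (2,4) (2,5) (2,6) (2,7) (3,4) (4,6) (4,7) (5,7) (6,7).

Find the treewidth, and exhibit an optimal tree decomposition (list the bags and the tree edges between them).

The largest bag has 4 vertices, giving width 3; this decomposition certifies tw(G) ≤ 3. Conversely, {0, 2, 3, 4} is a clique of size 4, and the vertices of any clique must share a bag in every tree decomposition; so some bag has ≥ 4 vertices and tw(G) ≥ 3. Combining the bounds, tw(G) = 3.

Treewidth 3.
Bags: B1 = {0, 2, 5, 7}  B2 = {0, 2, 4, 7}  B3 = {1, 2, 4, 7}  B4 = {2, 4, 6, 7}  B5 = {0, 2, 3, 4}
Tree: B1–B2, B2–B3, B2–B4, B2–B5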